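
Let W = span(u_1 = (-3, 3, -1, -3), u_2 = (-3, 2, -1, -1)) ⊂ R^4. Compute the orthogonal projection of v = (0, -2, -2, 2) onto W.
proj_W(v) = (-12/59, -66/59, -4/59, 144/59)

Set up U = [u_1 | ... | u_2] ∈ R^(4×2). The projector onto W = col(U) is P = U (U^T U)^(-1) U^T.
Compute U^T U =
  [28, 19]
  [19, 15],
and U^T v = (-10, -4).
Solve U^T U · c = U^T v for the coefficients: c = (-74/59, 78/59). The projection is proj_W(v) = U c.
Check: (v - proj_W(v)) · u_1 = 0  (should be 0).
Check: (v - proj_W(v)) · u_2 = 0  (should be 0).
Result: proj_W(v) = (-12/59, -66/59, -4/59, 144/59).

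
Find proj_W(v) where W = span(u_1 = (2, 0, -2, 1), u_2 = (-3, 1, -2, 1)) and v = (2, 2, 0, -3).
proj_W(v) = (101/67, -31/67, 54/67, -27/67)

Set up U = [u_1 | ... | u_2] ∈ R^(4×2). The projector onto W = col(U) is P = U (U^T U)^(-1) U^T.
Compute U^T U =
  [9, -1]
  [-1, 15],
and U^T v = (1, -7).
Solve U^T U · c = U^T v for the coefficients: c = (4/67, -31/67). The projection is proj_W(v) = U c.
Check: (v - proj_W(v)) · u_1 = 0  (should be 0).
Check: (v - proj_W(v)) · u_2 = 0  (should be 0).
Result: proj_W(v) = (101/67, -31/67, 54/67, -27/67).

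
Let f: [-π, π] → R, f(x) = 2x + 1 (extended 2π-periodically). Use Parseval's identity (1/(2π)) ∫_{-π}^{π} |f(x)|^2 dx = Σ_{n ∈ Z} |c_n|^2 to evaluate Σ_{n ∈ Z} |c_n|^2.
Σ |c_n|^2 = 4π^2/3 + 1

Expand and integrate term by term over [-π, π]:
  ∫ (2x)^2 dx = 4·(2π^3/3); ∫ 2·2·(1)·x dx = 0 (odd integrand); ∫ 1^2 dx = 1·2π.
So (1/(2π)) ∫_{-π}^{π} (2x + 1)^2 dx = 4π^2/3 + 1 = 4π^2/3 + 1.
Parseval ⇒ Σ |c_n|^2 = 4π^2/3 + 1.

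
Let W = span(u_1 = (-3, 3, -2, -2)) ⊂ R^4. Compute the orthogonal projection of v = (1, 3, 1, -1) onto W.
proj_W(v) = (-9/13, 9/13, -6/13, -6/13)

Set up U = [u_1 | ... | u_1] ∈ R^(4×1). The projector onto W = col(U) is P = U (U^T U)^(-1) U^T.
Compute U^T U =
  [26],
and U^T v = (6).
Solve U^T U · c = U^T v for the coefficients: c = (3/13). The projection is proj_W(v) = U c.
Check: (v - proj_W(v)) · u_1 = 0  (should be 0).
Result: proj_W(v) = (-9/13, 9/13, -6/13, -6/13).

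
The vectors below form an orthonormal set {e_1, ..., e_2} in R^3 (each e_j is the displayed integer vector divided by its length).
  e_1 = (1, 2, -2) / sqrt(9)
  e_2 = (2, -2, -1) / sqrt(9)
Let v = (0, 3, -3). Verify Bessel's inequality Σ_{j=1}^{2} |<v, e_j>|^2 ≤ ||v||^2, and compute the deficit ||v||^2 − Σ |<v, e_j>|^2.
Σ |<v, e_j>|^2 = 17; ||v||^2 = 18; deficit = 1

Write each e_j = u_j / sqrt(<u_j, u_j>) where u_j is the displayed integer vector. Then <v, e_j> = <v, u_j> / sqrt(<u_j, u_j>), so |<v, e_j>|^2 = <v, u_j>^2 / <u_j, u_j>.
Coefficients: <v, e_1> = 12/sqrt(9), <v, e_2> = -3/sqrt(9).
Square and sum: Σ |<v, e_j>|^2 = 17.
Compute ||v||^2 = v·v = 18.
Deficit = 18 − 17 = 1 ≥ 0, confirming Bessel's inequality. (The deficit equals ||v − Σ <v,e_j> e_j||^2, the squared distance from v to span{e_j}.)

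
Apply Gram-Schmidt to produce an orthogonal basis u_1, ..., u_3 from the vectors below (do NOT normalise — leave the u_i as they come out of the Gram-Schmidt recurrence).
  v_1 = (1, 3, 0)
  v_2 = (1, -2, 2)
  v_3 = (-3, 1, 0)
Orthogonal basis:
  u_1 = (1, 3, 0)
  u_2 = (3/2, -1/2, 2)
  u_3 = (-24/13, 8/13, 20/13)

Apply the Gram-Schmidt recurrence
  u_1 = v_1
  u_i = v_i − Σ_{j<i} ((v_i · u_j) / (u_j · u_j)) · u_j.

Step by step this gives:
  u_1 = (1, 3, 0)
  u_2 = (3/2, -1/2, 2)
  u_3 = (-24/13, 8/13, 20/13)

Orthogonality check:
  u_2 · u_1 = 0 (should be 0)
  u_3 · u_1 = 0 (should be 0)
  u_3 · u_2 = 0 (should be 0)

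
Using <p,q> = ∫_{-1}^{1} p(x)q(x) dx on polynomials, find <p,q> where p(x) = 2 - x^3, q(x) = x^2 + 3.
<p,q> = 40/3

Expand the product: p(x)·q(x) = -x^5 - 3*x^3 + 2*x^2 + 6.
∫_{-1}^{1} of each monomial x^k gives [2/(k+1) if k even, 0 if k odd]. Integrating term-by-term (or equivalently evaluating the antiderivative F(x) = -x^6/6 - 3*x^4/4 + 2*x^3/3 + 6*x at the endpoints):
  F(1) − F(−1) = 23/4 − (-91/12) = 40/3.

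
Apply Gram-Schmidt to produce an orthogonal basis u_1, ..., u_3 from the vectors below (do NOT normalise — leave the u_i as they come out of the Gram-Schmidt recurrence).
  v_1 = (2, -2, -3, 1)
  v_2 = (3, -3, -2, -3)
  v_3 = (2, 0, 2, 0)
Orthogonal basis:
  u_1 = (2, -2, -3, 1)
  u_2 = (4/3, -4/3, 1/2, -23/6)
  u_3 = (652/333, 14/333, 58/37, 290/333)

Apply the Gram-Schmidt recurrence
  u_1 = v_1
  u_i = v_i − Σ_{j<i} ((v_i · u_j) / (u_j · u_j)) · u_j.

Step by step this gives:
  u_1 = (2, -2, -3, 1)
  u_2 = (4/3, -4/3, 1/2, -23/6)
  u_3 = (652/333, 14/333, 58/37, 290/333)

Orthogonality check:
  u_2 · u_1 = 0 (should be 0)
  u_3 · u_1 = 0 (should be 0)
  u_3 · u_2 = 0 (should be 0)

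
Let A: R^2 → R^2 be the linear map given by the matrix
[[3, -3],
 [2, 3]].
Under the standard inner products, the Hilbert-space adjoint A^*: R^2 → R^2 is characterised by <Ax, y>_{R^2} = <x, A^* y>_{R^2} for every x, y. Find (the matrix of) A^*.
A^* = A^T =
[[3, 2],
 [-3, 3]]

For real matrices with standard dot products, the defining identity <Ax, y> = <x, A^* y> gives (Ax)^T y = x^T (A^*) y, i.e. x^T A^T y = x^T (A^*) y. Since this holds for all x, y, we must have A^* = A^T. Therefore
A^* =
[[3, 2],
 [-3, 3]].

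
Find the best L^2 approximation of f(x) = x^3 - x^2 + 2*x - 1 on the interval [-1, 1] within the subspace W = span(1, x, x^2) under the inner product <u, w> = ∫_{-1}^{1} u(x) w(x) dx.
g(x) = -x^2 + 13*x/5 - 1

The best approximation g ∈ W is the orthogonal projection of f onto W. Writing g = a_0 + a_1 x + a_2 x^2, the coefficients solve the normal equations G · a = b where
  G_{ij} = <φ_i, φ_j> and b_i = <f, φ_i>, with φ_0 = 1, φ_1 = x, φ_2 = x^2.
G =
  [2, 0, 2/3]
  [0, 2/3, 0]
  [2/3, 0, 2/5],
b = (-8/3, 26/15, -16/15).
Solving gives a_0 = -1, a_1 = 13/5, a_2 = -1, so
  g(x) = -x^2 + 13*x/5 - 1.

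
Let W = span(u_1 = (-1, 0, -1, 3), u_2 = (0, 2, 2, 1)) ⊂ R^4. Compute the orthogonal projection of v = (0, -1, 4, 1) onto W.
proj_W(v) = (8/49, 78/49, 86/49, 15/49)

Set up U = [u_1 | ... | u_2] ∈ R^(4×2). The projector onto W = col(U) is P = U (U^T U)^(-1) U^T.
Compute U^T U =
  [11, 1]
  [1, 9],
and U^T v = (-1, 7).
Solve U^T U · c = U^T v for the coefficients: c = (-8/49, 39/49). The projection is proj_W(v) = U c.
Check: (v - proj_W(v)) · u_1 = 0  (should be 0).
Check: (v - proj_W(v)) · u_2 = 0  (should be 0).
Result: proj_W(v) = (8/49, 78/49, 86/49, 15/49).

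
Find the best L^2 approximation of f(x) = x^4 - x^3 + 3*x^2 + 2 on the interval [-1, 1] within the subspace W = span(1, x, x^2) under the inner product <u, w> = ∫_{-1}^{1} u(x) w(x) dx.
g(x) = 27*x^2/7 - 3*x/5 + 67/35

The best approximation g ∈ W is the orthogonal projection of f onto W. Writing g = a_0 + a_1 x + a_2 x^2, the coefficients solve the normal equations G · a = b where
  G_{ij} = <φ_i, φ_j> and b_i = <f, φ_i>, with φ_0 = 1, φ_1 = x, φ_2 = x^2.
G =
  [2, 0, 2/3]
  [0, 2/3, 0]
  [2/3, 0, 2/5],
b = (32/5, -2/5, 296/105).
Solving gives a_0 = 67/35, a_1 = -3/5, a_2 = 27/7, so
  g(x) = 27*x^2/7 - 3*x/5 + 67/35.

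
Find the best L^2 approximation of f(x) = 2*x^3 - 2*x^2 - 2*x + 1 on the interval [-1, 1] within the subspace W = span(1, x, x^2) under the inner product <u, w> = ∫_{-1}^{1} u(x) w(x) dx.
g(x) = -2*x^2 - 4*x/5 + 1

The best approximation g ∈ W is the orthogonal projection of f onto W. Writing g = a_0 + a_1 x + a_2 x^2, the coefficients solve the normal equations G · a = b where
  G_{ij} = <φ_i, φ_j> and b_i = <f, φ_i>, with φ_0 = 1, φ_1 = x, φ_2 = x^2.
G =
  [2, 0, 2/3]
  [0, 2/3, 0]
  [2/3, 0, 2/5],
b = (2/3, -8/15, -2/15).
Solving gives a_0 = 1, a_1 = -4/5, a_2 = -2, so
  g(x) = -2*x^2 - 4*x/5 + 1.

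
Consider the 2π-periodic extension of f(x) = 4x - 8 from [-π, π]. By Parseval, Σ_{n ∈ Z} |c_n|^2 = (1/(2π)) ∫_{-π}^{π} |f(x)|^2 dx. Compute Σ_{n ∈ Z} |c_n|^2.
Σ |c_n|^2 = 16π^2/3 + 64

Expand and integrate term by term over [-π, π]:
  ∫ (4x)^2 dx = 16·(2π^3/3); ∫ 2·4·(-8)·x dx = 0 (odd integrand); ∫ (-8)^2 dx = 64·2π.
So (1/(2π)) ∫_{-π}^{π} (4x - 8)^2 dx = 16π^2/3 + 64 = 16π^2/3 + 64.
Parseval ⇒ Σ |c_n|^2 = 16π^2/3 + 64.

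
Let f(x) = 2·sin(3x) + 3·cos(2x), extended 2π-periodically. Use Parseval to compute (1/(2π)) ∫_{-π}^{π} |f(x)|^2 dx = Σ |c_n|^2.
Σ |c_n|^2 = 13/2

Expand |f|^2 and use orthogonality of {sin(nx), cos(mx)} on [-π, π]:
  ∫_{-π}^{π} sin(nx)^2 dx = π, ∫ cos(mx)^2 dx = π, and cross terms integrate to 0.
So ∫_{-π}^{π} f(x)^2 dx = 2^2 · π + 3^2 · π = (4 + 9)π.
Divide by 2π: (4 + 9)/2 = 13/2.
By Parseval, this equals Σ |c_n|^2.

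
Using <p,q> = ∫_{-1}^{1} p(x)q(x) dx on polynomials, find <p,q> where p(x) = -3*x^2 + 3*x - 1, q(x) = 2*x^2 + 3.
<p,q> = -236/15

Expand the product: p(x)·q(x) = -6*x^4 + 6*x^3 - 11*x^2 + 9*x - 3.
∫_{-1}^{1} of each monomial x^k gives [2/(k+1) if k even, 0 if k odd]. Integrating term-by-term (or equivalently evaluating the antiderivative F(x) = -6*x^5/5 + 3*x^4/2 - 11*x^3/3 + 9*x^2/2 - 3*x at the endpoints):
  F(1) − F(−1) = -28/15 − (208/15) = -236/15.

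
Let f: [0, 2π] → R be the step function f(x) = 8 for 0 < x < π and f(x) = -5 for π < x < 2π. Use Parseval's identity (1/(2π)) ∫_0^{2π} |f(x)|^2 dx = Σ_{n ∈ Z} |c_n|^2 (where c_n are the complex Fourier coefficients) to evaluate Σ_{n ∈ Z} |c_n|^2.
Σ |c_n|^2 = 89/2

Parseval equates the L^2 energy of f (normalised by 1/(2π)) with the ℓ^2 sum of its Fourier coefficients: (1/(2π)) ∫_0^{2π} |f|^2 = Σ |c_n|^2.
Compute the left side: (1/(2π)) [∫_0^π 8^2 dx + ∫_π^{2π} (-5)^2 dx] = (1/(2π)) · (64π + 25π) = (64 + 25)/2 = 89/2.
So Σ_{n ∈ Z} |c_n|^2 = 89/2.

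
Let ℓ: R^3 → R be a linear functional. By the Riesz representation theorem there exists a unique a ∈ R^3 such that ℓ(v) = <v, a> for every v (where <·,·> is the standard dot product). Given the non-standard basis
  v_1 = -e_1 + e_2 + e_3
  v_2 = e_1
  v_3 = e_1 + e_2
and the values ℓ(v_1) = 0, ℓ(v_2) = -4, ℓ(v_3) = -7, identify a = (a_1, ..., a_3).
a = (-4, -3, -1)

Write a = (a_1, ..., a_3) in the standard basis. For each basis vector v_i, ℓ(v_i) = <v_i, a> is a linear equation in the a_j's. Collect the n equations into a matrix system V a = ℓ, where row i of V is v_i (expressed in the standard basis). Since V is invertible (lower-triangular with 1s on the diagonal, up to permutation), solve by back-substitution:
  V =
[[-1, 1, 1],
 [1, 0, 0],
 [1, 1, 0]]
  V a = (0, -4, -7)
Solving gives a = (-4, -3, -1).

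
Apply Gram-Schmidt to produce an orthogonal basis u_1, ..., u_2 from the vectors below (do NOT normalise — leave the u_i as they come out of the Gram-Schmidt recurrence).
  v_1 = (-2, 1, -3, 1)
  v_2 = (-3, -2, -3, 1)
Orthogonal basis:
  u_1 = (-2, 1, -3, 1)
  u_2 = (-17/15, -44/15, -1/5, 1/15)

Apply the Gram-Schmidt recurrence
  u_1 = v_1
  u_i = v_i − Σ_{j<i} ((v_i · u_j) / (u_j · u_j)) · u_j.

Step by step this gives:
  u_1 = (-2, 1, -3, 1)
  u_2 = (-17/15, -44/15, -1/5, 1/15)

Orthogonality check:
  u_2 · u_1 = 0 (should be 0)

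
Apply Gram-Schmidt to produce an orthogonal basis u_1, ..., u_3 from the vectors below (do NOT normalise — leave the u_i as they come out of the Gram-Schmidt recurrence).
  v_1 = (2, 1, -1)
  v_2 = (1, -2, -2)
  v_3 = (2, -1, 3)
Orthogonal basis:
  u_1 = (2, 1, -1)
  u_2 = (1/3, -7/3, -5/3)
  u_3 = (52/25, -39/25, 13/5)

Apply the Gram-Schmidt recurrence
  u_1 = v_1
  u_i = v_i − Σ_{j<i} ((v_i · u_j) / (u_j · u_j)) · u_j.

Step by step this gives:
  u_1 = (2, 1, -1)
  u_2 = (1/3, -7/3, -5/3)
  u_3 = (52/25, -39/25, 13/5)

Orthogonality check:
  u_2 · u_1 = 0 (should be 0)
  u_3 · u_1 = 0 (should be 0)
  u_3 · u_2 = 0 (should be 0)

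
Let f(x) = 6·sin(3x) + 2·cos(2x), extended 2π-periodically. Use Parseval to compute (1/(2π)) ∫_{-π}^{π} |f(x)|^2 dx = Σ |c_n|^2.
Σ |c_n|^2 = 20

Expand |f|^2 and use orthogonality of {sin(nx), cos(mx)} on [-π, π]:
  ∫_{-π}^{π} sin(nx)^2 dx = π, ∫ cos(mx)^2 dx = π, and cross terms integrate to 0.
So ∫_{-π}^{π} f(x)^2 dx = 6^2 · π + 2^2 · π = (36 + 4)π.
Divide by 2π: (36 + 4)/2 = 20.
By Parseval, this equals Σ |c_n|^2.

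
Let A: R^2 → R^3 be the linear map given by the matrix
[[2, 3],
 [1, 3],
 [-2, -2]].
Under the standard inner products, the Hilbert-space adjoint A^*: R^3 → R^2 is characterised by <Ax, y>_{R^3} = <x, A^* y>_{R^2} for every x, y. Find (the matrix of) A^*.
A^* = A^T =
[[2, 1, -2],
 [3, 3, -2]]

For real matrices with standard dot products, the defining identity <Ax, y> = <x, A^* y> gives (Ax)^T y = x^T (A^*) y, i.e. x^T A^T y = x^T (A^*) y. Since this holds for all x, y, we must have A^* = A^T. Therefore
A^* =
[[2, 1, -2],
 [3, 3, -2]].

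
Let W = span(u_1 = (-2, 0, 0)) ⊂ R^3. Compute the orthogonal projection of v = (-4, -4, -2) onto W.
proj_W(v) = (-4, 0, 0)

Set up U = [u_1 | ... | u_1] ∈ R^(3×1). The projector onto W = col(U) is P = U (U^T U)^(-1) U^T.
Compute U^T U =
  [4],
and U^T v = (8).
Solve U^T U · c = U^T v for the coefficients: c = (2). The projection is proj_W(v) = U c.
Check: (v - proj_W(v)) · u_1 = 0  (should be 0).
Result: proj_W(v) = (-4, 0, 0).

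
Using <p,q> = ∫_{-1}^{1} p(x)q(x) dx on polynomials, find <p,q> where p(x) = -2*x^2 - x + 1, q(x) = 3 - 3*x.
<p,q> = 4

Expand the product: p(x)·q(x) = 6*x^3 - 3*x^2 - 6*x + 3.
∫_{-1}^{1} of each monomial x^k gives [2/(k+1) if k even, 0 if k odd]. Integrating term-by-term (or equivalently evaluating the antiderivative F(x) = 3*x^4/2 - x^3 - 3*x^2 + 3*x at the endpoints):
  F(1) − F(−1) = 1/2 − (-7/2) = 4.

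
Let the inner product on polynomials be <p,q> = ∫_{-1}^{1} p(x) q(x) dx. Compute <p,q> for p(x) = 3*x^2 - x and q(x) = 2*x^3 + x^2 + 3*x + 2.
<p,q> = 12/5

Expand the product: p(x)·q(x) = 6*x^5 + x^4 + 8*x^3 + 3*x^2 - 2*x.
∫_{-1}^{1} of each monomial x^k gives [2/(k+1) if k even, 0 if k odd]. Integrating term-by-term (or equivalently evaluating the antiderivative F(x) = x^6 + x^5/5 + 2*x^4 + x^3 - x^2 at the endpoints):
  F(1) − F(−1) = 16/5 − (4/5) = 12/5.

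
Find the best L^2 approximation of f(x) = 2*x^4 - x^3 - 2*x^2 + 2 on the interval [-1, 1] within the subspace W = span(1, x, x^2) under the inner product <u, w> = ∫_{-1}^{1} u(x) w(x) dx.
g(x) = -2*x^2/7 - 3*x/5 + 64/35

The best approximation g ∈ W is the orthogonal projection of f onto W. Writing g = a_0 + a_1 x + a_2 x^2, the coefficients solve the normal equations G · a = b where
  G_{ij} = <φ_i, φ_j> and b_i = <f, φ_i>, with φ_0 = 1, φ_1 = x, φ_2 = x^2.
G =
  [2, 0, 2/3]
  [0, 2/3, 0]
  [2/3, 0, 2/5],
b = (52/15, -2/5, 116/105).
Solving gives a_0 = 64/35, a_1 = -3/5, a_2 = -2/7, so
  g(x) = -2*x^2/7 - 3*x/5 + 64/35.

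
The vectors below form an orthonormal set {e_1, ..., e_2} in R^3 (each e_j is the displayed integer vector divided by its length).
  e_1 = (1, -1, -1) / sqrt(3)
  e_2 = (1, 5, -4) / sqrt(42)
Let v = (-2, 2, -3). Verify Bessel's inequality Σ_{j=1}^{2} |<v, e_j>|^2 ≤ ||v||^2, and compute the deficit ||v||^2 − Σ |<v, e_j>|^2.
Σ |<v, e_j>|^2 = 69/7; ||v||^2 = 17; deficit = 50/7

Write each e_j = u_j / sqrt(<u_j, u_j>) where u_j is the displayed integer vector. Then <v, e_j> = <v, u_j> / sqrt(<u_j, u_j>), so |<v, e_j>|^2 = <v, u_j>^2 / <u_j, u_j>.
Coefficients: <v, e_1> = -1/sqrt(3), <v, e_2> = 20/sqrt(42).
Square and sum: Σ |<v, e_j>|^2 = 69/7.
Compute ||v||^2 = v·v = 17.
Deficit = 17 − 69/7 = 50/7 ≥ 0, confirming Bessel's inequality. (The deficit equals ||v − Σ <v,e_j> e_j||^2, the squared distance from v to span{e_j}.)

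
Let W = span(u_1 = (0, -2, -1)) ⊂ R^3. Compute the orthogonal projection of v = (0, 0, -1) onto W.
proj_W(v) = (0, -2/5, -1/5)

Set up U = [u_1 | ... | u_1] ∈ R^(3×1). The projector onto W = col(U) is P = U (U^T U)^(-1) U^T.
Compute U^T U =
  [5],
and U^T v = (1).
Solve U^T U · c = U^T v for the coefficients: c = (1/5). The projection is proj_W(v) = U c.
Check: (v - proj_W(v)) · u_1 = 0  (should be 0).
Result: proj_W(v) = (0, -2/5, -1/5).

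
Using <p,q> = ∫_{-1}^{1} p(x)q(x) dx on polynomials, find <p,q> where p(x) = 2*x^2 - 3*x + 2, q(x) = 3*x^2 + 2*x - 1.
<p,q> = -44/15

Expand the product: p(x)·q(x) = 6*x^4 - 5*x^3 - 2*x^2 + 7*x - 2.
∫_{-1}^{1} of each monomial x^k gives [2/(k+1) if k even, 0 if k odd]. Integrating term-by-term (or equivalently evaluating the antiderivative F(x) = 6*x^5/5 - 5*x^4/4 - 2*x^3/3 + 7*x^2/2 - 2*x at the endpoints):
  F(1) − F(−1) = 47/60 − (223/60) = -44/15.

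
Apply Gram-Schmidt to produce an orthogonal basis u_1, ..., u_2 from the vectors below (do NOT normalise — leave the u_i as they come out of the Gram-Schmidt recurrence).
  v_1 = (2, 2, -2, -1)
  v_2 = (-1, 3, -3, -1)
Orthogonal basis:
  u_1 = (2, 2, -2, -1)
  u_2 = (-35/13, 17/13, -17/13, -2/13)

Apply the Gram-Schmidt recurrence
  u_1 = v_1
  u_i = v_i − Σ_{j<i} ((v_i · u_j) / (u_j · u_j)) · u_j.

Step by step this gives:
  u_1 = (2, 2, -2, -1)
  u_2 = (-35/13, 17/13, -17/13, -2/13)

Orthogonality check:
  u_2 · u_1 = 0 (should be 0)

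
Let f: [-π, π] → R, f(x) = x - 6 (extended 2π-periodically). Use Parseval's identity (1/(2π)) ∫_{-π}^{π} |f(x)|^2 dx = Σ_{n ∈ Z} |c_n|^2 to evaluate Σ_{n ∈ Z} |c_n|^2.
Σ |c_n|^2 = π^2/3 + 36

Expand and integrate term by term over [-π, π]:
  ∫ (x)^2 dx = 1·(2π^3/3); ∫ 2·1·(-6)·x dx = 0 (odd integrand); ∫ (-6)^2 dx = 36·2π.
So (1/(2π)) ∫_{-π}^{π} (x - 6)^2 dx = 1π^2/3 + 36 = π^2/3 + 36.
Parseval ⇒ Σ |c_n|^2 = π^2/3 + 36.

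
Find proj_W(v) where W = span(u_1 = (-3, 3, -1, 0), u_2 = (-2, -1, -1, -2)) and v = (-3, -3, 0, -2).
proj_W(v) = (-169/87, -403/174, -65/58, -247/87)

Set up U = [u_1 | ... | u_2] ∈ R^(4×2). The projector onto W = col(U) is P = U (U^T U)^(-1) U^T.
Compute U^T U =
  [19, 4]
  [4, 10],
and U^T v = (0, 13).
Solve U^T U · c = U^T v for the coefficients: c = (-26/87, 247/174). The projection is proj_W(v) = U c.
Check: (v - proj_W(v)) · u_1 = 0  (should be 0).
Check: (v - proj_W(v)) · u_2 = 0  (should be 0).
Result: proj_W(v) = (-169/87, -403/174, -65/58, -247/87).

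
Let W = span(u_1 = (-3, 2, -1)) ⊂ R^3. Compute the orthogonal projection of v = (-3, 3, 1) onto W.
proj_W(v) = (-3, 2, -1)

Set up U = [u_1 | ... | u_1] ∈ R^(3×1). The projector onto W = col(U) is P = U (U^T U)^(-1) U^T.
Compute U^T U =
  [14],
and U^T v = (14).
Solve U^T U · c = U^T v for the coefficients: c = (1). The projection is proj_W(v) = U c.
Check: (v - proj_W(v)) · u_1 = 0  (should be 0).
Result: proj_W(v) = (-3, 2, -1).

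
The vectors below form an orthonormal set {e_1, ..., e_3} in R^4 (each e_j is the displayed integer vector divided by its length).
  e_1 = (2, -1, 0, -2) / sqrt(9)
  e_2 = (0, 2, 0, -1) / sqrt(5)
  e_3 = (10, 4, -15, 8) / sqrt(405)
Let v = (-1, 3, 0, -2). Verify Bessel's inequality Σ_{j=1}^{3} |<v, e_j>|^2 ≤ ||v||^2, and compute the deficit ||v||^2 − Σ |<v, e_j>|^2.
Σ |<v, e_j>|^2 = 1085/81; ||v||^2 = 14; deficit = 49/81

Write each e_j = u_j / sqrt(<u_j, u_j>) where u_j is the displayed integer vector. Then <v, e_j> = <v, u_j> / sqrt(<u_j, u_j>), so |<v, e_j>|^2 = <v, u_j>^2 / <u_j, u_j>.
Coefficients: <v, e_1> = -1/sqrt(9), <v, e_2> = 8/sqrt(5), <v, e_3> = -14/sqrt(405).
Square and sum: Σ |<v, e_j>|^2 = 1085/81.
Compute ||v||^2 = v·v = 14.
Deficit = 14 − 1085/81 = 49/81 ≥ 0, confirming Bessel's inequality. (The deficit equals ||v − Σ <v,e_j> e_j||^2, the squared distance from v to span{e_j}.)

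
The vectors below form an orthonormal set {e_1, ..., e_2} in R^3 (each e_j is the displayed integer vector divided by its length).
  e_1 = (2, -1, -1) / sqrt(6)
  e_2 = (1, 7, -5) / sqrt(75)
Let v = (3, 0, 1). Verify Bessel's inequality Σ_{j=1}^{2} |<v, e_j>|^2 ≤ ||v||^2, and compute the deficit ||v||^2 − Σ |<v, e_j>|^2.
Σ |<v, e_j>|^2 = 211/50; ||v||^2 = 10; deficit = 289/50

Write each e_j = u_j / sqrt(<u_j, u_j>) where u_j is the displayed integer vector. Then <v, e_j> = <v, u_j> / sqrt(<u_j, u_j>), so |<v, e_j>|^2 = <v, u_j>^2 / <u_j, u_j>.
Coefficients: <v, e_1> = 5/sqrt(6), <v, e_2> = -2/sqrt(75).
Square and sum: Σ |<v, e_j>|^2 = 211/50.
Compute ||v||^2 = v·v = 10.
Deficit = 10 − 211/50 = 289/50 ≥ 0, confirming Bessel's inequality. (The deficit equals ||v − Σ <v,e_j> e_j||^2, the squared distance from v to span{e_j}.)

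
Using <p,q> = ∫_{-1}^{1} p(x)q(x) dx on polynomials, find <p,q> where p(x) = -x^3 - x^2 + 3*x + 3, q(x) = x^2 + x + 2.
<p,q> = 208/15

Expand the product: p(x)·q(x) = -x^5 - 2*x^4 + 4*x^2 + 9*x + 6.
∫_{-1}^{1} of each monomial x^k gives [2/(k+1) if k even, 0 if k odd]. Integrating term-by-term (or equivalently evaluating the antiderivative F(x) = -x^6/6 - 2*x^5/5 + 4*x^3/3 + 9*x^2/2 + 6*x at the endpoints):
  F(1) − F(−1) = 169/15 − (-13/5) = 208/15.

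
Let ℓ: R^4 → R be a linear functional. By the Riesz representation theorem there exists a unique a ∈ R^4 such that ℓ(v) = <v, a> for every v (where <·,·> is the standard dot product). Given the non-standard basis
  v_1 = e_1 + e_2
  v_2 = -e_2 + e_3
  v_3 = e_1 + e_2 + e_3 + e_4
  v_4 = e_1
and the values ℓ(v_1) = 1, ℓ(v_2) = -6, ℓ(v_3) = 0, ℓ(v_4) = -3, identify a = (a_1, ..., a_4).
a = (-3, 4, -2, 1)

Write a = (a_1, ..., a_4) in the standard basis. For each basis vector v_i, ℓ(v_i) = <v_i, a> is a linear equation in the a_j's. Collect the n equations into a matrix system V a = ℓ, where row i of V is v_i (expressed in the standard basis). Since V is invertible (lower-triangular with 1s on the diagonal, up to permutation), solve by back-substitution:
  V =
[[1, 1, 0, 0],
 [0, -1, 1, 0],
 [1, 1, 1, 1],
 [1, 0, 0, 0]]
  V a = (1, -6, 0, -3)
Solving gives a = (-3, 4, -2, 1).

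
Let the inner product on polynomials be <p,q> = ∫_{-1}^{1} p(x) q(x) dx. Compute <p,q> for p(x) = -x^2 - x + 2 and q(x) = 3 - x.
<p,q> = 32/3

Expand the product: p(x)·q(x) = x^3 - 2*x^2 - 5*x + 6.
∫_{-1}^{1} of each monomial x^k gives [2/(k+1) if k even, 0 if k odd]. Integrating term-by-term (or equivalently evaluating the antiderivative F(x) = x^4/4 - 2*x^3/3 - 5*x^2/2 + 6*x at the endpoints):
  F(1) − F(−1) = 37/12 − (-91/12) = 32/3.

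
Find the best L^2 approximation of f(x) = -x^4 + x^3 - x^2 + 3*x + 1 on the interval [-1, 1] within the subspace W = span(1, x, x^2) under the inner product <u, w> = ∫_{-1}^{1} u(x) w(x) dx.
g(x) = -13*x^2/7 + 18*x/5 + 38/35

The best approximation g ∈ W is the orthogonal projection of f onto W. Writing g = a_0 + a_1 x + a_2 x^2, the coefficients solve the normal equations G · a = b where
  G_{ij} = <φ_i, φ_j> and b_i = <f, φ_i>, with φ_0 = 1, φ_1 = x, φ_2 = x^2.
G =
  [2, 0, 2/3]
  [0, 2/3, 0]
  [2/3, 0, 2/5],
b = (14/15, 12/5, -2/105).
Solving gives a_0 = 38/35, a_1 = 18/5, a_2 = -13/7, so
  g(x) = -13*x^2/7 + 18*x/5 + 38/35.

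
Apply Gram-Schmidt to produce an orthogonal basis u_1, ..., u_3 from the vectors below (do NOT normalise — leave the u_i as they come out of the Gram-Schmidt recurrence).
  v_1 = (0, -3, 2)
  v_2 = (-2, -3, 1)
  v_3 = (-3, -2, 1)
Orthogonal basis:
  u_1 = (0, -3, 2)
  u_2 = (-2, -6/13, -9/13)
  u_3 = (-21/61, 28/61, 42/61)

Apply the Gram-Schmidt recurrence
  u_1 = v_1
  u_i = v_i − Σ_{j<i} ((v_i · u_j) / (u_j · u_j)) · u_j.

Step by step this gives:
  u_1 = (0, -3, 2)
  u_2 = (-2, -6/13, -9/13)
  u_3 = (-21/61, 28/61, 42/61)

Orthogonality check:
  u_2 · u_1 = 0 (should be 0)
  u_3 · u_1 = 0 (should be 0)
  u_3 · u_2 = 0 (should be 0)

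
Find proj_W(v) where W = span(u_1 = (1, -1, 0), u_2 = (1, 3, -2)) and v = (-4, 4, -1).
proj_W(v) = (-11/3, 13/3, -1/3)

Set up U = [u_1 | ... | u_2] ∈ R^(3×2). The projector onto W = col(U) is P = U (U^T U)^(-1) U^T.
Compute U^T U =
  [2, -2]
  [-2, 14],
and U^T v = (-8, 10).
Solve U^T U · c = U^T v for the coefficients: c = (-23/6, 1/6). The projection is proj_W(v) = U c.
Check: (v - proj_W(v)) · u_1 = 0  (should be 0).
Check: (v - proj_W(v)) · u_2 = 0  (should be 0).
Result: proj_W(v) = (-11/3, 13/3, -1/3).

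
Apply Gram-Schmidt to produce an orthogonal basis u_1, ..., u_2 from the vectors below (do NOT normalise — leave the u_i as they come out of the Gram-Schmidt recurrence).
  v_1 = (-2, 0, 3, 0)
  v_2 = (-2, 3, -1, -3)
Orthogonal basis:
  u_1 = (-2, 0, 3, 0)
  u_2 = (-24/13, 3, -16/13, -3)

Apply the Gram-Schmidt recurrence
  u_1 = v_1
  u_i = v_i − Σ_{j<i} ((v_i · u_j) / (u_j · u_j)) · u_j.

Step by step this gives:
  u_1 = (-2, 0, 3, 0)
  u_2 = (-24/13, 3, -16/13, -3)

Orthogonality check:
  u_2 · u_1 = 0 (should be 0)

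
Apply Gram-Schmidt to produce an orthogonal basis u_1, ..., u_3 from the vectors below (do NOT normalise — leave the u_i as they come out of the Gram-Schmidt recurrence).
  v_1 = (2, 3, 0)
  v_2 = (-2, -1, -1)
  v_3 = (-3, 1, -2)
Orthogonal basis:
  u_1 = (2, 3, 0)
  u_2 = (-12/13, 8/13, -1)
  u_3 = (-9/29, 6/29, 12/29)

Apply the Gram-Schmidt recurrence
  u_1 = v_1
  u_i = v_i − Σ_{j<i} ((v_i · u_j) / (u_j · u_j)) · u_j.

Step by step this gives:
  u_1 = (2, 3, 0)
  u_2 = (-12/13, 8/13, -1)
  u_3 = (-9/29, 6/29, 12/29)

Orthogonality check:
  u_2 · u_1 = 0 (should be 0)
  u_3 · u_1 = 0 (should be 0)
  u_3 · u_2 = 0 (should be 0)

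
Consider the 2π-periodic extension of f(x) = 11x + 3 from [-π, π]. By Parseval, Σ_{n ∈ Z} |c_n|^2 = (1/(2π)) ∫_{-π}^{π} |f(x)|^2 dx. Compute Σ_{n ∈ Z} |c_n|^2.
Σ |c_n|^2 = 121π^2/3 + 9

Expand and integrate term by term over [-π, π]:
  ∫ (11x)^2 dx = 121·(2π^3/3); ∫ 2·11·(3)·x dx = 0 (odd integrand); ∫ 3^2 dx = 9·2π.
So (1/(2π)) ∫_{-π}^{π} (11x + 3)^2 dx = 121π^2/3 + 9 = 121π^2/3 + 9.
Parseval ⇒ Σ |c_n|^2 = 121π^2/3 + 9.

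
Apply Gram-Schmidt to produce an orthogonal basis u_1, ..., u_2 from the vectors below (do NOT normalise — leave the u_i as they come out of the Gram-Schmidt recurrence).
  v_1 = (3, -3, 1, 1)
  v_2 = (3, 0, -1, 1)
Orthogonal basis:
  u_1 = (3, -3, 1, 1)
  u_2 = (33/20, 27/20, -29/20, 11/20)

Apply the Gram-Schmidt recurrence
  u_1 = v_1
  u_i = v_i − Σ_{j<i} ((v_i · u_j) / (u_j · u_j)) · u_j.

Step by step this gives:
  u_1 = (3, -3, 1, 1)
  u_2 = (33/20, 27/20, -29/20, 11/20)

Orthogonality check:
  u_2 · u_1 = 0 (should be 0)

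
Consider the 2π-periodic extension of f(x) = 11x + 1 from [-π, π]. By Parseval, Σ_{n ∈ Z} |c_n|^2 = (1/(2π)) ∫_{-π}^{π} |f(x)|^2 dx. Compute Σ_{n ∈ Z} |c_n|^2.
Σ |c_n|^2 = 121π^2/3 + 1

Expand and integrate term by term over [-π, π]:
  ∫ (11x)^2 dx = 121·(2π^3/3); ∫ 2·11·(1)·x dx = 0 (odd integrand); ∫ 1^2 dx = 1·2π.
So (1/(2π)) ∫_{-π}^{π} (11x + 1)^2 dx = 121π^2/3 + 1 = 121π^2/3 + 1.
Parseval ⇒ Σ |c_n|^2 = 121π^2/3 + 1.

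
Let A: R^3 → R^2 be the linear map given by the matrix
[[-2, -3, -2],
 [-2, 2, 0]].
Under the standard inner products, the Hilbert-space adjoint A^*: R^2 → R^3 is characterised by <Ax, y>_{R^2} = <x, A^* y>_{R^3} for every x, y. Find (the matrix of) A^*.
A^* = A^T =
[[-2, -2],
 [-3, 2],
 [-2, 0]]

For real matrices with standard dot products, the defining identity <Ax, y> = <x, A^* y> gives (Ax)^T y = x^T (A^*) y, i.e. x^T A^T y = x^T (A^*) y. Since this holds for all x, y, we must have A^* = A^T. Therefore
A^* =
[[-2, -2],
 [-3, 2],
 [-2, 0]].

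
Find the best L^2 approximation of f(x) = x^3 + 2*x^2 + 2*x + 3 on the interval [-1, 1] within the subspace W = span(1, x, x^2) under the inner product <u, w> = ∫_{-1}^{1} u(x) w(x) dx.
g(x) = 2*x^2 + 13*x/5 + 3

The best approximation g ∈ W is the orthogonal projection of f onto W. Writing g = a_0 + a_1 x + a_2 x^2, the coefficients solve the normal equations G · a = b where
  G_{ij} = <φ_i, φ_j> and b_i = <f, φ_i>, with φ_0 = 1, φ_1 = x, φ_2 = x^2.
G =
  [2, 0, 2/3]
  [0, 2/3, 0]
  [2/3, 0, 2/5],
b = (22/3, 26/15, 14/5).
Solving gives a_0 = 3, a_1 = 13/5, a_2 = 2, so
  g(x) = 2*x^2 + 13*x/5 + 3.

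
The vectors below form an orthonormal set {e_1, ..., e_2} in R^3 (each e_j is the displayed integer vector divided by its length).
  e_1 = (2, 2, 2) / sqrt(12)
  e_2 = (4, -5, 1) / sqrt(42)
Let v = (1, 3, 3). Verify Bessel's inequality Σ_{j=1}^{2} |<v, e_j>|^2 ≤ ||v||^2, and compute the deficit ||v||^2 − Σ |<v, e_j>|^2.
Σ |<v, e_j>|^2 = 125/7; ||v||^2 = 19; deficit = 8/7

Write each e_j = u_j / sqrt(<u_j, u_j>) where u_j is the displayed integer vector. Then <v, e_j> = <v, u_j> / sqrt(<u_j, u_j>), so |<v, e_j>|^2 = <v, u_j>^2 / <u_j, u_j>.
Coefficients: <v, e_1> = 14/sqrt(12), <v, e_2> = -8/sqrt(42).
Square and sum: Σ |<v, e_j>|^2 = 125/7.
Compute ||v||^2 = v·v = 19.
Deficit = 19 − 125/7 = 8/7 ≥ 0, confirming Bessel's inequality. (The deficit equals ||v − Σ <v,e_j> e_j||^2, the squared distance from v to span{e_j}.)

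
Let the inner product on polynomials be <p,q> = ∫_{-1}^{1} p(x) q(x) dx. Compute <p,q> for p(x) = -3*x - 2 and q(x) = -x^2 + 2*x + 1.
<p,q> = -20/3

Expand the product: p(x)·q(x) = 3*x^3 - 4*x^2 - 7*x - 2.
∫_{-1}^{1} of each monomial x^k gives [2/(k+1) if k even, 0 if k odd]. Integrating term-by-term (or equivalently evaluating the antiderivative F(x) = 3*x^4/4 - 4*x^3/3 - 7*x^2/2 - 2*x at the endpoints):
  F(1) − F(−1) = -73/12 − (7/12) = -20/3.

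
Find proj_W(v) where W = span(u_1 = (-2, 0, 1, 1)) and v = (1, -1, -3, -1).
proj_W(v) = (2, 0, -1, -1)

Set up U = [u_1 | ... | u_1] ∈ R^(4×1). The projector onto W = col(U) is P = U (U^T U)^(-1) U^T.
Compute U^T U =
  [6],
and U^T v = (-6).
Solve U^T U · c = U^T v for the coefficients: c = (-1). The projection is proj_W(v) = U c.
Check: (v - proj_W(v)) · u_1 = 0  (should be 0).
Result: proj_W(v) = (2, 0, -1, -1).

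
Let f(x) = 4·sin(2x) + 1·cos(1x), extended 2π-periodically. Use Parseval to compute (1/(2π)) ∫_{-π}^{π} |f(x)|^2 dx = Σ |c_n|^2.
Σ |c_n|^2 = 17/2

Expand |f|^2 and use orthogonality of {sin(nx), cos(mx)} on [-π, π]:
  ∫_{-π}^{π} sin(nx)^2 dx = π, ∫ cos(mx)^2 dx = π, and cross terms integrate to 0.
So ∫_{-π}^{π} f(x)^2 dx = 4^2 · π + 1^2 · π = (16 + 1)π.
Divide by 2π: (16 + 1)/2 = 17/2.
By Parseval, this equals Σ |c_n|^2.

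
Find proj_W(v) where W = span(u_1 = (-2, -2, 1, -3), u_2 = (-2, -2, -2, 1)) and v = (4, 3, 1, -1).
proj_W(v) = (142/45, 142/45, 473/225, -13/75)

Set up U = [u_1 | ... | u_2] ∈ R^(4×2). The projector onto W = col(U) is P = U (U^T U)^(-1) U^T.
Compute U^T U =
  [18, 3]
  [3, 13],
and U^T v = (-10, -17).
Solve U^T U · c = U^T v for the coefficients: c = (-79/225, -92/75). The projection is proj_W(v) = U c.
Check: (v - proj_W(v)) · u_1 = 0  (should be 0).
Check: (v - proj_W(v)) · u_2 = 0  (should be 0).
Result: proj_W(v) = (142/45, 142/45, 473/225, -13/75).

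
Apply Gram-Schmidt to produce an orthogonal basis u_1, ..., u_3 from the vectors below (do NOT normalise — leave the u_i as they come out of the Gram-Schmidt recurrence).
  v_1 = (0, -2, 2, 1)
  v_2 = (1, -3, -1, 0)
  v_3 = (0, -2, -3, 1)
Orthogonal basis:
  u_1 = (0, -2, 2, 1)
  u_2 = (1, -19/9, -17/9, -4/9)
  u_3 = (-85/83, -5/83, -70/83, 130/83)

Apply the Gram-Schmidt recurrence
  u_1 = v_1
  u_i = v_i − Σ_{j<i} ((v_i · u_j) / (u_j · u_j)) · u_j.

Step by step this gives:
  u_1 = (0, -2, 2, 1)
  u_2 = (1, -19/9, -17/9, -4/9)
  u_3 = (-85/83, -5/83, -70/83, 130/83)

Orthogonality check:
  u_2 · u_1 = 0 (should be 0)
  u_3 · u_1 = 0 (should be 0)
  u_3 · u_2 = 0 (should be 0)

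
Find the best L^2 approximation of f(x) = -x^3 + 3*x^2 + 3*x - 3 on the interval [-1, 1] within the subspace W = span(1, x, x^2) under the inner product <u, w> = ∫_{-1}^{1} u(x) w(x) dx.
g(x) = 3*x^2 + 12*x/5 - 3

The best approximation g ∈ W is the orthogonal projection of f onto W. Writing g = a_0 + a_1 x + a_2 x^2, the coefficients solve the normal equations G · a = b where
  G_{ij} = <φ_i, φ_j> and b_i = <f, φ_i>, with φ_0 = 1, φ_1 = x, φ_2 = x^2.
G =
  [2, 0, 2/3]
  [0, 2/3, 0]
  [2/3, 0, 2/5],
b = (-4, 8/5, -4/5).
Solving gives a_0 = -3, a_1 = 12/5, a_2 = 3, so
  g(x) = 3*x^2 + 12*x/5 - 3.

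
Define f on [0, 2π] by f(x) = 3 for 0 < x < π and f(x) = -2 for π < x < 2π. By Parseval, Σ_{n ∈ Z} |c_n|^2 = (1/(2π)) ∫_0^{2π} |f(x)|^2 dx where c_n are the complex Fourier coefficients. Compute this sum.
Σ |c_n|^2 = 13/2

Parseval equates the L^2 energy of f (normalised by 1/(2π)) with the ℓ^2 sum of its Fourier coefficients: (1/(2π)) ∫_0^{2π} |f|^2 = Σ |c_n|^2.
Compute the left side: (1/(2π)) [∫_0^π 3^2 dx + ∫_π^{2π} (-2)^2 dx] = (1/(2π)) · (9π + 4π) = (9 + 4)/2 = 13/2.
So Σ_{n ∈ Z} |c_n|^2 = 13/2.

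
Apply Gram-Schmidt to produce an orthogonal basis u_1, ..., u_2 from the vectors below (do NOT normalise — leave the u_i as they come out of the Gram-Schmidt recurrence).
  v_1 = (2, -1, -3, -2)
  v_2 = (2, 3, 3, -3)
Orthogonal basis:
  u_1 = (2, -1, -3, -2)
  u_2 = (20/9, 26/9, 8/3, -29/9)

Apply the Gram-Schmidt recurrence
  u_1 = v_1
  u_i = v_i − Σ_{j<i} ((v_i · u_j) / (u_j · u_j)) · u_j.

Step by step this gives:
  u_1 = (2, -1, -3, -2)
  u_2 = (20/9, 26/9, 8/3, -29/9)

Orthogonality check:
  u_2 · u_1 = 0 (should be 0)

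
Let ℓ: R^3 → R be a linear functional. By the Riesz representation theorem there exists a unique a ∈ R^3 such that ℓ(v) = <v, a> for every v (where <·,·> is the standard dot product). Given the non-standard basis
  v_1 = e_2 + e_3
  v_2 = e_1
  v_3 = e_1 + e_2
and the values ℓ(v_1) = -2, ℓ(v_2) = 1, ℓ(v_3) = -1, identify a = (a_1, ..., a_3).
a = (1, -2, 0)

Write a = (a_1, ..., a_3) in the standard basis. For each basis vector v_i, ℓ(v_i) = <v_i, a> is a linear equation in the a_j's. Collect the n equations into a matrix system V a = ℓ, where row i of V is v_i (expressed in the standard basis). Since V is invertible (lower-triangular with 1s on the diagonal, up to permutation), solve by back-substitution:
  V =
[[0, 1, 1],
 [1, 0, 0],
 [1, 1, 0]]
  V a = (-2, 1, -1)
Solving gives a = (1, -2, 0).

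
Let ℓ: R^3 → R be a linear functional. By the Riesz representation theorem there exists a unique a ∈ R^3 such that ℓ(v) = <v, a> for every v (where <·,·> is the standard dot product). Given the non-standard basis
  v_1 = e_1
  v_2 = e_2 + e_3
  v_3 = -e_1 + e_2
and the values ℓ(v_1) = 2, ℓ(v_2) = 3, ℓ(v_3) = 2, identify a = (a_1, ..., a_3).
a = (2, 4, -1)

Write a = (a_1, ..., a_3) in the standard basis. For each basis vector v_i, ℓ(v_i) = <v_i, a> is a linear equation in the a_j's. Collect the n equations into a matrix system V a = ℓ, where row i of V is v_i (expressed in the standard basis). Since V is invertible (lower-triangular with 1s on the diagonal, up to permutation), solve by back-substitution:
  V =
[[1, 0, 0],
 [0, 1, 1],
 [-1, 1, 0]]
  V a = (2, 3, 2)
Solving gives a = (2, 4, -1).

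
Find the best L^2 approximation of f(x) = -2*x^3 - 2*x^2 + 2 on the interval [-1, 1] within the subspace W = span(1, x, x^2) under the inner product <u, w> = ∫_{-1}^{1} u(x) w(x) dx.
g(x) = -2*x^2 - 6*x/5 + 2

The best approximation g ∈ W is the orthogonal projection of f onto W. Writing g = a_0 + a_1 x + a_2 x^2, the coefficients solve the normal equations G · a = b where
  G_{ij} = <φ_i, φ_j> and b_i = <f, φ_i>, with φ_0 = 1, φ_1 = x, φ_2 = x^2.
G =
  [2, 0, 2/3]
  [0, 2/3, 0]
  [2/3, 0, 2/5],
b = (8/3, -4/5, 8/15).
Solving gives a_0 = 2, a_1 = -6/5, a_2 = -2, so
  g(x) = -2*x^2 - 6*x/5 + 2.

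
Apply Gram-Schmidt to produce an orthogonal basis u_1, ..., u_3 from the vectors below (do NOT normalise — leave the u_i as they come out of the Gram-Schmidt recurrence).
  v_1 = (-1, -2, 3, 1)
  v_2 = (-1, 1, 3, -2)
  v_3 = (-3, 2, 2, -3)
Orthogonal basis:
  u_1 = (-1, -2, 3, 1)
  u_2 = (-3/5, 9/5, 9/5, -12/5)
  u_3 = (-44/21, -1/21, -5/7, -1/21)

Apply the Gram-Schmidt recurrence
  u_1 = v_1
  u_i = v_i − Σ_{j<i} ((v_i · u_j) / (u_j · u_j)) · u_j.

Step by step this gives:
  u_1 = (-1, -2, 3, 1)
  u_2 = (-3/5, 9/5, 9/5, -12/5)
  u_3 = (-44/21, -1/21, -5/7, -1/21)

Orthogonality check:
  u_2 · u_1 = 0 (should be 0)
  u_3 · u_1 = 0 (should be 0)
  u_3 · u_2 = 0 (should be 0)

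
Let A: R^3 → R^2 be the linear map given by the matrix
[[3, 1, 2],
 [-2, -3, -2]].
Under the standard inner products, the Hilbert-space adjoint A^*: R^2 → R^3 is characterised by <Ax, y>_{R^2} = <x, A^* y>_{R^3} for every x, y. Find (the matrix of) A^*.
A^* = A^T =
[[3, -2],
 [1, -3],
 [2, -2]]

For real matrices with standard dot products, the defining identity <Ax, y> = <x, A^* y> gives (Ax)^T y = x^T (A^*) y, i.e. x^T A^T y = x^T (A^*) y. Since this holds for all x, y, we must have A^* = A^T. Therefore
A^* =
[[3, -2],
 [1, -3],
 [2, -2]].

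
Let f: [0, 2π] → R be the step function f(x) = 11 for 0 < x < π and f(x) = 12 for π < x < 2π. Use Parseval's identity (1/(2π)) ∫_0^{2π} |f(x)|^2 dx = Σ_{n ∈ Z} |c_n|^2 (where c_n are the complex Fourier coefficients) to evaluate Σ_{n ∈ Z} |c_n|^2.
Σ |c_n|^2 = 265/2

Parseval equates the L^2 energy of f (normalised by 1/(2π)) with the ℓ^2 sum of its Fourier coefficients: (1/(2π)) ∫_0^{2π} |f|^2 = Σ |c_n|^2.
Compute the left side: (1/(2π)) [∫_0^π 11^2 dx + ∫_π^{2π} 12^2 dx] = (1/(2π)) · (121π + 144π) = (121 + 144)/2 = 265/2.
So Σ_{n ∈ Z} |c_n|^2 = 265/2.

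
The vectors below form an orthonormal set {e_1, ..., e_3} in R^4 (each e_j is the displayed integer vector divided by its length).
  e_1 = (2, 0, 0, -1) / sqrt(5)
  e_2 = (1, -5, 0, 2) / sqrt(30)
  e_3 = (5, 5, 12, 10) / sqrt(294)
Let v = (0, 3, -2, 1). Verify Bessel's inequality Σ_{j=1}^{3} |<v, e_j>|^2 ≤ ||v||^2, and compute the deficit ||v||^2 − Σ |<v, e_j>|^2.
Σ |<v, e_j>|^2 = 286/49; ||v||^2 = 14; deficit = 400/49

Write each e_j = u_j / sqrt(<u_j, u_j>) where u_j is the displayed integer vector. Then <v, e_j> = <v, u_j> / sqrt(<u_j, u_j>), so |<v, e_j>|^2 = <v, u_j>^2 / <u_j, u_j>.
Coefficients: <v, e_1> = -1/sqrt(5), <v, e_2> = -13/sqrt(30), <v, e_3> = 1/sqrt(294).
Square and sum: Σ |<v, e_j>|^2 = 286/49.
Compute ||v||^2 = v·v = 14.
Deficit = 14 − 286/49 = 400/49 ≥ 0, confirming Bessel's inequality. (The deficit equals ||v − Σ <v,e_j> e_j||^2, the squared distance from v to span{e_j}.)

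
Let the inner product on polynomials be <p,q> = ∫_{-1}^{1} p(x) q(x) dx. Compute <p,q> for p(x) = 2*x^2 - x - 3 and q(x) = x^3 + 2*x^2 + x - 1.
<p,q> = 6/5

Expand the product: p(x)·q(x) = 2*x^5 + 3*x^4 - 3*x^3 - 9*x^2 - 2*x + 3.
∫_{-1}^{1} of each monomial x^k gives [2/(k+1) if k even, 0 if k odd]. Integrating term-by-term (or equivalently evaluating the antiderivative F(x) = x^6/3 + 3*x^5/5 - 3*x^4/4 - 3*x^3 - x^2 + 3*x at the endpoints):
  F(1) − F(−1) = -49/60 − (-121/60) = 6/5.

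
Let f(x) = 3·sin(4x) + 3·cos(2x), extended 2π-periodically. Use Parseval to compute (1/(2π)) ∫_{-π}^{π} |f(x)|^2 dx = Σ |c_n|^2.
Σ |c_n|^2 = 9

Expand |f|^2 and use orthogonality of {sin(nx), cos(mx)} on [-π, π]:
  ∫_{-π}^{π} sin(nx)^2 dx = π, ∫ cos(mx)^2 dx = π, and cross terms integrate to 0.
So ∫_{-π}^{π} f(x)^2 dx = 3^2 · π + 3^2 · π = (9 + 9)π.
Divide by 2π: (9 + 9)/2 = 9.
By Parseval, this equals Σ |c_n|^2.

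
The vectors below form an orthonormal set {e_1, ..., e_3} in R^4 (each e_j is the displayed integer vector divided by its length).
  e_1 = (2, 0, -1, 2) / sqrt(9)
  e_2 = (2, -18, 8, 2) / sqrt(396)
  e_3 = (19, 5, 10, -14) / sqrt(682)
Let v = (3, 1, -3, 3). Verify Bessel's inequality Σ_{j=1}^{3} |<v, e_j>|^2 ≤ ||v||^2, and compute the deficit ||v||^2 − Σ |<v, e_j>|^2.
Σ |<v, e_j>|^2 = 850/31; ||v||^2 = 28; deficit = 18/31

Write each e_j = u_j / sqrt(<u_j, u_j>) where u_j is the displayed integer vector. Then <v, e_j> = <v, u_j> / sqrt(<u_j, u_j>), so |<v, e_j>|^2 = <v, u_j>^2 / <u_j, u_j>.
Coefficients: <v, e_1> = 15/sqrt(9), <v, e_2> = -30/sqrt(396), <v, e_3> = -10/sqrt(682).
Square and sum: Σ |<v, e_j>|^2 = 850/31.
Compute ||v||^2 = v·v = 28.
Deficit = 28 − 850/31 = 18/31 ≥ 0, confirming Bessel's inequality. (The deficit equals ||v − Σ <v,e_j> e_j||^2, the squared distance from v to span{e_j}.)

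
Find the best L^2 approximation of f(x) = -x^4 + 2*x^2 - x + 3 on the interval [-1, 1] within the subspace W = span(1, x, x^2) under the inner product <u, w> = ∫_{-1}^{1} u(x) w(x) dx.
g(x) = 8*x^2/7 - x + 108/35

The best approximation g ∈ W is the orthogonal projection of f onto W. Writing g = a_0 + a_1 x + a_2 x^2, the coefficients solve the normal equations G · a = b where
  G_{ij} = <φ_i, φ_j> and b_i = <f, φ_i>, with φ_0 = 1, φ_1 = x, φ_2 = x^2.
G =
  [2, 0, 2/3]
  [0, 2/3, 0]
  [2/3, 0, 2/5],
b = (104/15, -2/3, 88/35).
Solving gives a_0 = 108/35, a_1 = -1, a_2 = 8/7, so
  g(x) = 8*x^2/7 - x + 108/35.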